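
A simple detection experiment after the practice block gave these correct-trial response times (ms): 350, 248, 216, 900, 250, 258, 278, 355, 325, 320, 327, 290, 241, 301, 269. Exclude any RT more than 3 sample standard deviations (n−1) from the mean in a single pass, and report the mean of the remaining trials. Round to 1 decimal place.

287.7 ms

n = 15, ΣRT = 4928, M = 328.533
Σ(x−M)² = 374117.73; s = √(374117.73/14) = 163.471
Cutoffs: 328.533 ± 3·163.471 → [-161.9, 818.9]
Outside: 900 → excluded.
Retained (n=14): Σ = 4028, mean = 4028/14 = 287.714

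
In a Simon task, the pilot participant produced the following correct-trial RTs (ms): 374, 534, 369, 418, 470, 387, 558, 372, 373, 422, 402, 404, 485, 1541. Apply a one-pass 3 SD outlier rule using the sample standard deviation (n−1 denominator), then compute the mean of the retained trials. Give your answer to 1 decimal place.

428.3 ms

n = 14, ΣRT = 7109, M = 507.786
Σ(x−M)² = 1198424.36; s = √(1198424.36/13) = 303.622
Cutoffs: 507.786 ± 3·303.622 → [-403.1, 1418.7]
Outside: 1541 → excluded.
Retained (n=13): Σ = 5568, mean = 5568/13 = 428.308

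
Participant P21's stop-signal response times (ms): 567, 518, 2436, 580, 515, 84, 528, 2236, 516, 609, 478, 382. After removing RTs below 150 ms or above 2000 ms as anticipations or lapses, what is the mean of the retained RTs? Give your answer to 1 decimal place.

Excluded: 84, 2236, 2436
Retained (n=9): Σ = 4693
Mean = 4693/9 = 521.4444

521.4 ms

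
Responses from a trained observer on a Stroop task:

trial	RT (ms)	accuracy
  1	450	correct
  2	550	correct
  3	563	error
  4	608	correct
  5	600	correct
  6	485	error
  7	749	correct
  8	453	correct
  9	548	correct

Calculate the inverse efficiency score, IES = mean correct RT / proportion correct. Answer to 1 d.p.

727.0 ms

Correct trials (n=7): 450, 550, 608, 600, 749, 453, 548
Mean correct RT = 3958/7 = 565.4286 ms
Proportion correct = 7/9
IES = 565.4286 / (7/9) = 726.980 ms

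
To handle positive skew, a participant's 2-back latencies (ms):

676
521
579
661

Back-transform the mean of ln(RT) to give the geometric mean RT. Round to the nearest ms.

606 ms

ln(RT): 6.5162, 6.2558, 6.3613, 6.4938
Mean ln(RT) = 25.6270/4 = 6.40675
Geometric mean = exp(6.40675) = 605.92 ms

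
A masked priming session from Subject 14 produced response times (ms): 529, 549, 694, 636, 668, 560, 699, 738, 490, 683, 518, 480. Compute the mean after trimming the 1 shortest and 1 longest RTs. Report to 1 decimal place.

Sorted: 480, 490, 518, 529, 549, 560, 636, 668, 683, 694, 699, 738
Drop lowest 1 (480) and highest 1 (738)
Remaining (n=10): Σ = 6026, mean = 6026/10 = 602.600

602.6 ms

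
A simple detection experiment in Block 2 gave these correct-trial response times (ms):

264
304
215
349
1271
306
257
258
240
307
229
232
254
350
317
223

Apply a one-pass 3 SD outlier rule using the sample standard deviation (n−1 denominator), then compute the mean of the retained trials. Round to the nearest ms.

274 ms

n = 16, ΣRT = 5376, M = 336.000
Σ(x−M)² = 960840.00; s = √(960840.00/15) = 253.093
Cutoffs: 336.000 ± 3·253.093 → [-423.3, 1095.3]
Outside: 1271 → excluded.
Retained (n=15): Σ = 4105, mean = 4105/15 = 273.667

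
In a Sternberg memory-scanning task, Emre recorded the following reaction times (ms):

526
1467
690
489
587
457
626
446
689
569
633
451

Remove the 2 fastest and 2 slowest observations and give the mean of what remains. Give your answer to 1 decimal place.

Sorted: 446, 451, 457, 489, 526, 569, 587, 626, 633, 689, 690, 1467
Drop lowest 2 (446, 451) and highest 2 (690, 1467)
Remaining (n=8): Σ = 4576, mean = 4576/8 = 572.000

572.0 ms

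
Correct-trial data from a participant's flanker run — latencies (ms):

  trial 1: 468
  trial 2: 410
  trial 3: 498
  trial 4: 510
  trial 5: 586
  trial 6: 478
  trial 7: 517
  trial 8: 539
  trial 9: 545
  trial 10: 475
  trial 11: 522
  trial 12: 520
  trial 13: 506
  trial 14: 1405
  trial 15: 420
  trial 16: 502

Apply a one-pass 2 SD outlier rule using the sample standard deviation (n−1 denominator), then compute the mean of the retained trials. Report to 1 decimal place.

n = 16, ΣRT = 8901, M = 556.312
Σ(x−M)² = 797179.44; s = √(797179.44/15) = 230.533
Cutoffs: 556.312 ± 2·230.533 → [95.2, 1017.4]
Outside: 1405 → excluded.
Retained (n=15): Σ = 7496, mean = 7496/15 = 499.733

499.7 ms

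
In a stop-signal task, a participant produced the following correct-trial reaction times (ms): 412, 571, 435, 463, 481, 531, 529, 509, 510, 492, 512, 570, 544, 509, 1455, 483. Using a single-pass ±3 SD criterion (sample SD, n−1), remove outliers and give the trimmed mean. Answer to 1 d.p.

n = 16, ΣRT = 9006, M = 562.875
Σ(x−M)² = 876909.75; s = √(876909.75/15) = 241.786
Cutoffs: 562.875 ± 3·241.786 → [-162.5, 1288.2]
Outside: 1455 → excluded.
Retained (n=15): Σ = 7551, mean = 7551/15 = 503.400

503.4 ms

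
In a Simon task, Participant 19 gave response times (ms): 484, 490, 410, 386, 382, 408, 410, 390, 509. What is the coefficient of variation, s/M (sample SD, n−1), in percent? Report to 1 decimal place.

11.6%

n = 9, Σ = 3869, M = 429.8889
Σ(x−M)² = 19880.889; s = √(19880.889/8) = 49.8509
CV = 49.8509 / 429.8889 = 0.11596 = 11.596%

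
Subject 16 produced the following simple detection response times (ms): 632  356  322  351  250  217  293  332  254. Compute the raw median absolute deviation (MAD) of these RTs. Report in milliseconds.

34 ms

Sorted: 217, 250, 254, 293, 322, 332, 351, 356, 632 → median = 322
|x − 322|: 310, 34, 0, 29, 72, 105, 29, 10, 68
Sorted deviations: 0, 10, 29, 29, 34, 68, 72, 105, 310 → MAD = 34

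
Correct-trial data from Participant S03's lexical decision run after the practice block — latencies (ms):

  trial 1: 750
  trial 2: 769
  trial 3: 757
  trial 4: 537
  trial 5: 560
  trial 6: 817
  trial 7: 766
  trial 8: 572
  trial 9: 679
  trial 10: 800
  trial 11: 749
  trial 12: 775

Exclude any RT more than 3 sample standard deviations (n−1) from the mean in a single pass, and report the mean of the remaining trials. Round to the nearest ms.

711 ms

n = 12, ΣRT = 8531, M = 710.917
Σ(x−M)² = 108144.92; s = √(108144.92/11) = 99.153
Cutoffs: 710.917 ± 3·99.153 → [413.5, 1008.4]
No RTs fall outside the cutoffs; all 12 retained. Mean = 8531/12 = 710.917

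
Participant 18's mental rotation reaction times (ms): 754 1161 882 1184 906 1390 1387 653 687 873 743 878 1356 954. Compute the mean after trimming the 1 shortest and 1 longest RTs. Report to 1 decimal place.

980.4 ms

Sorted: 653, 687, 743, 754, 873, 878, 882, 906, 954, 1161, 1184, 1356, 1387, 1390
Drop lowest 1 (653) and highest 1 (1390)
Remaining (n=12): Σ = 11765, mean = 11765/12 = 980.417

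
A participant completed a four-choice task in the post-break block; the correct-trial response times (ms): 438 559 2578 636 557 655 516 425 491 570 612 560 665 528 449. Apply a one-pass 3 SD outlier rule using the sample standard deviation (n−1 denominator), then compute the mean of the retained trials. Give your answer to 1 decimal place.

547.2 ms

n = 15, ΣRT = 10239, M = 682.600
Σ(x−M)² = 3928653.60; s = √(3928653.60/14) = 529.734
Cutoffs: 682.600 ± 3·529.734 → [-906.6, 2271.8]
Outside: 2578 → excluded.
Retained (n=14): Σ = 7661, mean = 7661/14 = 547.214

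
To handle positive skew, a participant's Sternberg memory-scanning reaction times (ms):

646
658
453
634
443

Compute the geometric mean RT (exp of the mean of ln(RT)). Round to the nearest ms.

ln(RT): 6.4708, 6.4892, 6.1159, 6.4520, 6.0936
Mean ln(RT) = 31.6215/5 = 6.32430
Geometric mean = exp(6.32430) = 557.97 ms

558 ms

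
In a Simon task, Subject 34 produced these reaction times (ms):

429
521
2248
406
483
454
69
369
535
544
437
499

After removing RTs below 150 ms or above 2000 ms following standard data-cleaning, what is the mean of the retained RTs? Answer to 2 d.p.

Excluded: 69, 2248
Retained (n=10): Σ = 4677
Mean = 4677/10 = 467.7000

467.70 ms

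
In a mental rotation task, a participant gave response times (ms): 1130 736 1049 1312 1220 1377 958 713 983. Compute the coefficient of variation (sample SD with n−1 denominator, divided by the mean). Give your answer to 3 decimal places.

n = 9, Σ = 9478, M = 1053.1111
Σ(x−M)² = 435904.889; s = √(435904.889/8) = 233.4269
CV = 233.4269 / 1053.1111 = 0.22165

0.222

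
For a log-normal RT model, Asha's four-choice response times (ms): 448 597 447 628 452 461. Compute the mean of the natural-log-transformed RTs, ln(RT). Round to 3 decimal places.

6.215

ln(RT): 6.1048, 6.3919, 6.1026, 6.4425, 6.1137, 6.1334
Σ ln(RT) = 37.2889
Mean = 37.2889/6 = 6.21481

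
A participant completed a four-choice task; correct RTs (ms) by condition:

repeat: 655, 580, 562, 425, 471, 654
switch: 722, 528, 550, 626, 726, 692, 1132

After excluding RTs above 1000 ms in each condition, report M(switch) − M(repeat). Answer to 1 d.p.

82.8 ms

switch: exclude 1132
M(repeat) = 3347/6 = 557.833
M(switch) = 3844/6 = 640.667
Difference = 640.667 − 557.833 = 82.833 ms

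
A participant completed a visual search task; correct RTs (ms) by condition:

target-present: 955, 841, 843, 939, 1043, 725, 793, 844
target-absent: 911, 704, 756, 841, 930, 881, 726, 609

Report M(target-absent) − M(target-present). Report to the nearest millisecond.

-78 ms

M(target-present) = 6983/8 = 872.875
M(target-absent) = 6358/8 = 794.750
Difference = 794.750 − 872.875 = -78.125 ms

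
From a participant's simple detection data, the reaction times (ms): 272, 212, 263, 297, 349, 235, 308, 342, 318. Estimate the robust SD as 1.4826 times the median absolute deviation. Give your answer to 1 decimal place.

50.4 ms

Sorted: 212, 235, 263, 272, 297, 308, 318, 342, 349 → median = 297
|x − 297| sorted: 0, 11, 21, 25, 34, 45, 52, 62, 85 → MAD = 34
Robust SD ≈ 1.4826 × 34 = 50.408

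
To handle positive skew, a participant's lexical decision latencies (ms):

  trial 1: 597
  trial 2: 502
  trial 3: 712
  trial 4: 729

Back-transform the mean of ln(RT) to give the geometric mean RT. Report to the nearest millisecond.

628 ms

ln(RT): 6.3919, 6.2186, 6.5681, 6.5917
Mean ln(RT) = 25.7703/4 = 6.44257
Geometric mean = exp(6.44257) = 628.02 ms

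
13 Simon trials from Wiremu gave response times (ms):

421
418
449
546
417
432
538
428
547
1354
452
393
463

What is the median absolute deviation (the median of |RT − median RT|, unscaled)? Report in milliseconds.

Sorted: 393, 417, 418, 421, 428, 432, 449, 452, 463, 538, 546, 547, 1354 → median = 449
|x − 449|: 28, 31, 0, 97, 32, 17, 89, 21, 98, 905, 3, 56, 14
Sorted deviations: 0, 3, 14, 17, 21, 28, 31, 32, 56, 89, 97, 98, 905 → MAD = 31

31 ms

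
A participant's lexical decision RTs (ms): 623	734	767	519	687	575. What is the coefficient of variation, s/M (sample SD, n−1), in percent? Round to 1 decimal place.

n = 6, Σ = 3905, M = 650.8333
Σ(x−M)² = 45624.833; s = √(45624.833/5) = 95.5247
CV = 95.5247 / 650.8333 = 0.14677 = 14.677%

14.7%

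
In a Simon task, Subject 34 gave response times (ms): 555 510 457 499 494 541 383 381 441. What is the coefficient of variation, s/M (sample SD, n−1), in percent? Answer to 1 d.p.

13.3%

n = 9, Σ = 4261, M = 473.4444
Σ(x−M)² = 31676.222; s = √(31676.222/8) = 62.9248
CV = 62.9248 / 473.4444 = 0.13291 = 13.291%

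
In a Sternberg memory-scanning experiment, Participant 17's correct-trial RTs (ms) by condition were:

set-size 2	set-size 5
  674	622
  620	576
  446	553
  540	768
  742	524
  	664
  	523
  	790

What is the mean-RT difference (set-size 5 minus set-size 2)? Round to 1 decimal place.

23.1 ms

M(set-size 2) = 3022/5 = 604.400
M(set-size 5) = 5020/8 = 627.500
Difference = 627.500 − 604.400 = 23.100 ms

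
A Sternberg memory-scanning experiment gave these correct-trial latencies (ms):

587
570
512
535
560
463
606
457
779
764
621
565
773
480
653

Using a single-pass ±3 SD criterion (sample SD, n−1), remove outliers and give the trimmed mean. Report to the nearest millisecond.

n = 15, ΣRT = 8925, M = 595.000
Σ(x−M)² = 161258.00; s = √(161258.00/14) = 107.324
Cutoffs: 595.000 ± 3·107.324 → [273.0, 917.0]
No RTs fall outside the cutoffs; all 15 retained. Mean = 8925/15 = 595.000

595 ms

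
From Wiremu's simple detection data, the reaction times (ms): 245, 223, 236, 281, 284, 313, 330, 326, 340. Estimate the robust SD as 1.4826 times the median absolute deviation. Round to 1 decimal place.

62.3 ms

Sorted: 223, 236, 245, 281, 284, 313, 326, 330, 340 → median = 284
|x − 284| sorted: 0, 3, 29, 39, 42, 46, 48, 56, 61 → MAD = 42
Robust SD ≈ 1.4826 × 42 = 62.269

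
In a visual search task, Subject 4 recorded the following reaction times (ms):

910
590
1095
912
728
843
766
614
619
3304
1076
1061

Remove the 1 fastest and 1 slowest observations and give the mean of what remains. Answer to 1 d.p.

862.4 ms

Sorted: 590, 614, 619, 728, 766, 843, 910, 912, 1061, 1076, 1095, 3304
Drop lowest 1 (590) and highest 1 (3304)
Remaining (n=10): Σ = 8624, mean = 8624/10 = 862.400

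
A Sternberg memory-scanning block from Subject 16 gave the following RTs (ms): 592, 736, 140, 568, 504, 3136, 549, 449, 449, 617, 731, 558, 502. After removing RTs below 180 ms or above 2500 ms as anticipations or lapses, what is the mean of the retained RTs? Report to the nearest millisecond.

569 ms

Excluded: 140, 3136
Retained (n=11): Σ = 6255
Mean = 6255/11 = 568.6364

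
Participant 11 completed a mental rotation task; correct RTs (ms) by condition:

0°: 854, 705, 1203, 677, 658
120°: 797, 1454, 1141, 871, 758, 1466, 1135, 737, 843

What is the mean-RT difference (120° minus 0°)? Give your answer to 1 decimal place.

203.0 ms

M(0°) = 4097/5 = 819.400
M(120°) = 9202/9 = 1022.444
Difference = 1022.444 − 819.400 = 203.044 ms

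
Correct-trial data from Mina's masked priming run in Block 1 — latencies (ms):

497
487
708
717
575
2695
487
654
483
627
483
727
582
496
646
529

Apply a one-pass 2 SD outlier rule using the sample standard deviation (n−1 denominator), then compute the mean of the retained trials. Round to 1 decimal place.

n = 16, ΣRT = 11393, M = 712.062
Σ(x−M)² = 4315670.94; s = √(4315670.94/15) = 536.387
Cutoffs: 712.062 ± 2·536.387 → [-360.7, 1784.8]
Outside: 2695 → excluded.
Retained (n=15): Σ = 8698, mean = 8698/15 = 579.867

579.9 ms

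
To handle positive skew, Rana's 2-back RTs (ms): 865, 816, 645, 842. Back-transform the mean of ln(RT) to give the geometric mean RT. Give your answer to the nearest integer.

ln(RT): 6.7627, 6.7044, 6.4693, 6.7358
Mean ln(RT) = 26.6722/4 = 6.66804
Geometric mean = exp(6.66804) = 786.85 ms

787 ms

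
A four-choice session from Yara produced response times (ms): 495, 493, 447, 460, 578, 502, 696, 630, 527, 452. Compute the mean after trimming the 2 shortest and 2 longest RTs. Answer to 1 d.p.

509.2 ms

Sorted: 447, 452, 460, 493, 495, 502, 527, 578, 630, 696
Drop lowest 2 (447, 452) and highest 2 (630, 696)
Remaining (n=6): Σ = 3055, mean = 3055/6 = 509.167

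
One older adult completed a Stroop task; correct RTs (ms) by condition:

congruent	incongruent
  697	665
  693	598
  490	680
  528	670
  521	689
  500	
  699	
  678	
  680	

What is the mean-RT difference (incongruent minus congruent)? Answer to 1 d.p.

M(congruent) = 5486/9 = 609.556
M(incongruent) = 3302/5 = 660.400
Difference = 660.400 − 609.556 = 50.844 ms

50.8 ms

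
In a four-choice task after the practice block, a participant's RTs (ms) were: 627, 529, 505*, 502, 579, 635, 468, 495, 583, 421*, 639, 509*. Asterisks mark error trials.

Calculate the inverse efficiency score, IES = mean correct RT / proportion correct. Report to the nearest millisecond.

Correct trials (n=9): 627, 529, 502, 579, 635, 468, 495, 583, 639
Mean correct RT = 5057/9 = 561.8889 ms
Proportion correct = 9/12
IES = 561.8889 / (9/12) = 749.185 ms

749 ms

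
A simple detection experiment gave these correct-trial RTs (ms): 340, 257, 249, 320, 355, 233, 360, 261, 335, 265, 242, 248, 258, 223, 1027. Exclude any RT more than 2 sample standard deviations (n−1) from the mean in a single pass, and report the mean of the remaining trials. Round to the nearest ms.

282 ms

n = 15, ΣRT = 4973, M = 331.533
Σ(x−M)² = 548909.73; s = √(548909.73/14) = 198.010
Cutoffs: 331.533 ± 2·198.010 → [-64.5, 727.6]
Outside: 1027 → excluded.
Retained (n=14): Σ = 3946, mean = 3946/14 = 281.857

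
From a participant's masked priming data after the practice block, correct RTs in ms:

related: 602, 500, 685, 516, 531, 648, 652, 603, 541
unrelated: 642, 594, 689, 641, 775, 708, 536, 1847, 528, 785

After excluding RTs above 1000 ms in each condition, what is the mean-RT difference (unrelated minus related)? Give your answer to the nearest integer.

69 ms

unrelated: exclude 1847
M(related) = 5278/9 = 586.444
M(unrelated) = 5898/9 = 655.333
Difference = 655.333 − 586.444 = 68.889 ms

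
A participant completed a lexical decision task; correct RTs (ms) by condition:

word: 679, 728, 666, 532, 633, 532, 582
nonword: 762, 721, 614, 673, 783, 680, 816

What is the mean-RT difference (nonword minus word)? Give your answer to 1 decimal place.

99.6 ms

M(word) = 4352/7 = 621.714
M(nonword) = 5049/7 = 721.286
Difference = 721.286 − 621.714 = 99.571 ms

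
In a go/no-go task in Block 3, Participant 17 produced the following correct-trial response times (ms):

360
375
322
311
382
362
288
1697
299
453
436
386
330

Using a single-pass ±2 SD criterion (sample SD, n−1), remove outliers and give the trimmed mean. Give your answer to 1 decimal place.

n = 13, ΣRT = 6001, M = 461.615
Σ(x−M)² = 1682799.08; s = √(1682799.08/12) = 374.477
Cutoffs: 461.615 ± 2·374.477 → [-287.3, 1210.6]
Outside: 1697 → excluded.
Retained (n=12): Σ = 4304, mean = 4304/12 = 358.667

358.7 ms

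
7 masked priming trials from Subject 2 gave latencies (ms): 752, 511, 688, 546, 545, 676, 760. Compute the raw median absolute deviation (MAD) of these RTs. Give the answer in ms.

84 ms

Sorted: 511, 545, 546, 676, 688, 752, 760 → median = 676
|x − 676|: 76, 165, 12, 130, 131, 0, 84
Sorted deviations: 0, 12, 76, 84, 130, 131, 165 → MAD = 84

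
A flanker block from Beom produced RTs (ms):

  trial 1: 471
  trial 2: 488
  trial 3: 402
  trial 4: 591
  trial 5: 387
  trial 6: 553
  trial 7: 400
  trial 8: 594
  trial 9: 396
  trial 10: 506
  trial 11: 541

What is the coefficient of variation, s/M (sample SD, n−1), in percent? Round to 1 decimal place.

16.4%

n = 11, Σ = 5329, M = 484.4545
Σ(x−M)² = 63158.727; s = √(63158.727/10) = 79.4725
CV = 79.4725 / 484.4545 = 0.16405 = 16.405%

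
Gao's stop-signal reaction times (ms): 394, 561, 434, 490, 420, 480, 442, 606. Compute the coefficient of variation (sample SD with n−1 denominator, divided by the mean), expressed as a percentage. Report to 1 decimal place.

n = 8, Σ = 3827, M = 478.3750
Σ(x−M)² = 37071.875; s = √(37071.875/7) = 72.7735
CV = 72.7735 / 478.3750 = 0.15213 = 15.213%

15.2%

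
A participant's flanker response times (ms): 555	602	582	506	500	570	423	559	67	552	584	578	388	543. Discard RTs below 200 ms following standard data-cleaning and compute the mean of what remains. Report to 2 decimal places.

534.00 ms

Excluded: 67
Retained (n=13): Σ = 6942
Mean = 6942/13 = 534.0000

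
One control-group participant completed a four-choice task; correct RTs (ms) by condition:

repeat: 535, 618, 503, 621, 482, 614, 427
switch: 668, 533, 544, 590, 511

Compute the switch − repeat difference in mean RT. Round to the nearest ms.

M(repeat) = 3800/7 = 542.857
M(switch) = 2846/5 = 569.200
Difference = 569.200 − 542.857 = 26.343 ms

26 ms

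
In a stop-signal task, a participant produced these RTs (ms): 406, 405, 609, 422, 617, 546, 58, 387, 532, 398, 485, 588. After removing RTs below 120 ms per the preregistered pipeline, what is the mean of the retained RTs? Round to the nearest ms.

490 ms

Excluded: 58
Retained (n=11): Σ = 5395
Mean = 5395/11 = 490.4545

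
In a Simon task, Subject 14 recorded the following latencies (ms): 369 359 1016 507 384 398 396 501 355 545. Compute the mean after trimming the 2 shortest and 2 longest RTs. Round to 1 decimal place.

Sorted: 355, 359, 369, 384, 396, 398, 501, 507, 545, 1016
Drop lowest 2 (355, 359) and highest 2 (545, 1016)
Remaining (n=6): Σ = 2555, mean = 2555/6 = 425.833

425.8 ms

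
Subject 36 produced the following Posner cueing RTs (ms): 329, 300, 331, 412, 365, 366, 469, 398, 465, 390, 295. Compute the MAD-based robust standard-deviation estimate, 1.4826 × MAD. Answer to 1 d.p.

Sorted: 295, 300, 329, 331, 365, 366, 390, 398, 412, 465, 469 → median = 366
|x − 366| sorted: 0, 1, 24, 32, 35, 37, 46, 66, 71, 99, 103 → MAD = 37
Robust SD ≈ 1.4826 × 37 = 54.856

54.9 ms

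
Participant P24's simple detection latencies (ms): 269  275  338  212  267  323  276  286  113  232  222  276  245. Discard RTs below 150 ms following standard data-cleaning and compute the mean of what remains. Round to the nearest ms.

Excluded: 113
Retained (n=12): Σ = 3221
Mean = 3221/12 = 268.4167

268 ms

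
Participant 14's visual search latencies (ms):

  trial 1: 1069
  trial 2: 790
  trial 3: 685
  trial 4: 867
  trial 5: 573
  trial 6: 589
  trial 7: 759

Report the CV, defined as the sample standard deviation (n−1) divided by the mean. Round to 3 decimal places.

n = 7, Σ = 5332, M = 761.7143
Σ(x−M)² = 177645.429; s = √(177645.429/6) = 172.0685
CV = 172.0685 / 761.7143 = 0.22590

0.226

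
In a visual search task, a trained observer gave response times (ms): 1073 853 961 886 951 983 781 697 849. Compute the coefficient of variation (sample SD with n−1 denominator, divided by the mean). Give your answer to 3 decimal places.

n = 9, Σ = 8034, M = 892.6667
Σ(x−M)² = 103032.000; s = √(103032.000/8) = 113.4857
CV = 113.4857 / 892.6667 = 0.12713

0.127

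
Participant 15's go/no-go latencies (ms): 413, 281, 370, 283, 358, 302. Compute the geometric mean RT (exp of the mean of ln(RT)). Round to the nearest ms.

331 ms

ln(RT): 6.0234, 5.6384, 5.9135, 5.6454, 5.8805, 5.7104
Mean ln(RT) = 34.8117/6 = 5.80195
Geometric mean = exp(5.80195) = 330.94 ms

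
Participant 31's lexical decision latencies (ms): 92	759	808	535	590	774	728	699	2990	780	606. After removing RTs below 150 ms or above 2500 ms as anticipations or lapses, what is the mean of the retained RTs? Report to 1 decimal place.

Excluded: 92, 2990
Retained (n=9): Σ = 6279
Mean = 6279/9 = 697.6667

697.7 ms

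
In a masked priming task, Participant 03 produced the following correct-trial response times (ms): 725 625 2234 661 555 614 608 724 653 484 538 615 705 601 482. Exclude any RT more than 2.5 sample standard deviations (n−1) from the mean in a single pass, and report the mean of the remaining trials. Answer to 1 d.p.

613.6 ms

n = 15, ΣRT = 10824, M = 721.600
Σ(x−M)² = 2531073.60; s = √(2531073.60/14) = 425.195
Cutoffs: 721.600 ± 2.5·425.195 → [-341.4, 1784.6]
Outside: 2234 → excluded.
Retained (n=14): Σ = 8590, mean = 8590/14 = 613.571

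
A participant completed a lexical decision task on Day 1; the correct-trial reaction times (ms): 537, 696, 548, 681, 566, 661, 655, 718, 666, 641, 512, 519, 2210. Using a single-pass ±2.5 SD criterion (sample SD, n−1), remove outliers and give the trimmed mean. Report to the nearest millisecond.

617 ms

n = 13, ΣRT = 9610, M = 739.231
Σ(x−M)² = 2404710.31; s = √(2404710.31/12) = 447.652
Cutoffs: 739.231 ± 2.5·447.652 → [-379.9, 1858.4]
Outside: 2210 → excluded.
Retained (n=12): Σ = 7400, mean = 7400/12 = 616.667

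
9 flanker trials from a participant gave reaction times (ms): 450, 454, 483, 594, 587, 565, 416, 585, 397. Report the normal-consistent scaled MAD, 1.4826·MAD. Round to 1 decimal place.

Sorted: 397, 416, 450, 454, 483, 565, 585, 587, 594 → median = 483
|x − 483| sorted: 0, 29, 33, 67, 82, 86, 102, 104, 111 → MAD = 82
Robust SD ≈ 1.4826 × 82 = 121.573

121.6 ms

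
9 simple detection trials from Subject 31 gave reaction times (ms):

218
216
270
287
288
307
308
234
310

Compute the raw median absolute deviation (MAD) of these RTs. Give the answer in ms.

Sorted: 216, 218, 234, 270, 287, 288, 307, 308, 310 → median = 287
|x − 287|: 69, 71, 17, 0, 1, 20, 21, 53, 23
Sorted deviations: 0, 1, 17, 20, 21, 23, 53, 69, 71 → MAD = 21

21 ms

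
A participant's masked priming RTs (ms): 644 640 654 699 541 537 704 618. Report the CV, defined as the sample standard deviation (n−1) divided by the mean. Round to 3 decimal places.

0.100

n = 8, Σ = 5037, M = 629.6250
Σ(x−M)² = 27821.875; s = √(27821.875/7) = 63.0441
CV = 63.0441 / 629.6250 = 0.10013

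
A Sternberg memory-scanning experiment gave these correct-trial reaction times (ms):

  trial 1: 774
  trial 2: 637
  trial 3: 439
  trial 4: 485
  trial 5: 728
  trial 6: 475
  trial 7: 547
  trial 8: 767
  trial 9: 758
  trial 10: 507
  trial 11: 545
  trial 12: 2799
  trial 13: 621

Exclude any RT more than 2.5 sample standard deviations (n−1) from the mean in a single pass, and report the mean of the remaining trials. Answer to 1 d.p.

606.9 ms

n = 13, ΣRT = 10082, M = 775.538
Σ(x−M)² = 4605599.23; s = √(4605599.23/12) = 619.516
Cutoffs: 775.538 ± 2.5·619.516 → [-773.3, 2324.3]
Outside: 2799 → excluded.
Retained (n=12): Σ = 7283, mean = 7283/12 = 606.917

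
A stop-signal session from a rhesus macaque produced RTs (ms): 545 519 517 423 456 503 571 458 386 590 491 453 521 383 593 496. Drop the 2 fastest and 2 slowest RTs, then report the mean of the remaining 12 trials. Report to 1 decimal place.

496.1 ms

Sorted: 383, 386, 423, 453, 456, 458, 491, 496, 503, 517, 519, 521, 545, 571, 590, 593
Drop lowest 2 (383, 386) and highest 2 (590, 593)
Remaining (n=12): Σ = 5953, mean = 5953/12 = 496.083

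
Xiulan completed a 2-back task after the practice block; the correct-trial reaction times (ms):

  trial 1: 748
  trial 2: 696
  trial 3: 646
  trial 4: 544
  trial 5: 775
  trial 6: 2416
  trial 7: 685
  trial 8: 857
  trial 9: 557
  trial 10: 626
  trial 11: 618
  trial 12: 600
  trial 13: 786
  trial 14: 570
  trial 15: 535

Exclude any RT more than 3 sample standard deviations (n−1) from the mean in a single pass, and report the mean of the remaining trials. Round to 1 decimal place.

660.2 ms

n = 15, ΣRT = 11659, M = 777.267
Σ(x−M)² = 3009344.93; s = √(3009344.93/14) = 463.630
Cutoffs: 777.267 ± 3·463.630 → [-613.6, 2168.2]
Outside: 2416 → excluded.
Retained (n=14): Σ = 9243, mean = 9243/14 = 660.214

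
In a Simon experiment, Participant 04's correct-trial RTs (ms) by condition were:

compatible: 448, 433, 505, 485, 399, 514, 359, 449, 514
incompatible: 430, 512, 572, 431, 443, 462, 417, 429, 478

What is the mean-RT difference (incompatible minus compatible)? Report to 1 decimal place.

M(compatible) = 4106/9 = 456.222
M(incompatible) = 4174/9 = 463.778
Difference = 463.778 − 456.222 = 7.556 ms

7.6 ms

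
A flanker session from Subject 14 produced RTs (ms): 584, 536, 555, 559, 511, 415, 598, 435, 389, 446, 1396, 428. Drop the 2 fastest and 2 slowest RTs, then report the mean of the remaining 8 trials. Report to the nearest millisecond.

507 ms

Sorted: 389, 415, 428, 435, 446, 511, 536, 555, 559, 584, 598, 1396
Drop lowest 2 (389, 415) and highest 2 (598, 1396)
Remaining (n=8): Σ = 4054, mean = 4054/8 = 506.750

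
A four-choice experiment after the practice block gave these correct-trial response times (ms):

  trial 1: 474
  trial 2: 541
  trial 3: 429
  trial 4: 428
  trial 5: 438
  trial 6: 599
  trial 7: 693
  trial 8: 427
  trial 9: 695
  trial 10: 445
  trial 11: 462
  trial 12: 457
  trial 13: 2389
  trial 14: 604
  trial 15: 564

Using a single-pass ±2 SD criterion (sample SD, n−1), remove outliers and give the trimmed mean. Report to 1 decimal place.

n = 15, ΣRT = 9645, M = 643.000
Σ(x−M)² = 3389646.00; s = √(3389646.00/14) = 492.054
Cutoffs: 643.000 ± 2·492.054 → [-341.1, 1627.1]
Outside: 2389 → excluded.
Retained (n=14): Σ = 7256, mean = 7256/14 = 518.286

518.3 ms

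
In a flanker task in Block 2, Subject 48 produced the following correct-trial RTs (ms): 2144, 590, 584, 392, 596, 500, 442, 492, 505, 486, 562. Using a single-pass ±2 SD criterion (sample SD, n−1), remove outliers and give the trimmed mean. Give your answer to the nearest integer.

n = 11, ΣRT = 7293, M = 663.000
Σ(x−M)² = 2454006.00; s = √(2454006.00/10) = 495.379
Cutoffs: 663.000 ± 2·495.379 → [-327.8, 1653.8]
Outside: 2144 → excluded.
Retained (n=10): Σ = 5149, mean = 5149/10 = 514.900

515 ms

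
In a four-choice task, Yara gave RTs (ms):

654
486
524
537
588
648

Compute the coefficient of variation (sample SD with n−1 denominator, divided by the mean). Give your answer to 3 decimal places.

0.120

n = 6, Σ = 3437, M = 572.8333
Σ(x−M)² = 23676.833; s = √(23676.833/5) = 68.8140
CV = 68.8140 / 572.8333 = 0.12013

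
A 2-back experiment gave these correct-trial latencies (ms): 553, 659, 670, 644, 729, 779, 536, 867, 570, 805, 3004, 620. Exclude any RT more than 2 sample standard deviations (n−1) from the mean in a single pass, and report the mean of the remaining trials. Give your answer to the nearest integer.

n = 12, ΣRT = 10436, M = 869.667
Σ(x−M)² = 5086492.67; s = √(5086492.67/11) = 680.006
Cutoffs: 869.667 ± 2·680.006 → [-490.3, 2229.7]
Outside: 3004 → excluded.
Retained (n=11): Σ = 7432, mean = 7432/11 = 675.636

676 ms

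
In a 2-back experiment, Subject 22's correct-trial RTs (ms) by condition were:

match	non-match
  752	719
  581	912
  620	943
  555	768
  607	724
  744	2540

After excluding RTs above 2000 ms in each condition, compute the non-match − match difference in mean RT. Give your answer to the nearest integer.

170 ms

non-match: exclude 2540
M(match) = 3859/6 = 643.167
M(non-match) = 4066/5 = 813.200
Difference = 813.200 − 643.167 = 170.033 ms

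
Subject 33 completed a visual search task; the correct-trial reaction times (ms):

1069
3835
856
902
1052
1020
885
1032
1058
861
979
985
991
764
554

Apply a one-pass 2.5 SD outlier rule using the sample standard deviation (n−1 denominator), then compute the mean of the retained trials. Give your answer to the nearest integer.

929 ms

n = 15, ΣRT = 16843, M = 1122.867
Σ(x−M)² = 8141279.73; s = √(8141279.73/14) = 762.575
Cutoffs: 1122.867 ± 2.5·762.575 → [-783.6, 3029.3]
Outside: 3835 → excluded.
Retained (n=14): Σ = 13008, mean = 13008/14 = 929.143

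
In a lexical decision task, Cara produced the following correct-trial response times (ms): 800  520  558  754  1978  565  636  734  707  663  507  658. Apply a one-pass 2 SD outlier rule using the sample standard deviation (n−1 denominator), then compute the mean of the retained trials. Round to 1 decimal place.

n = 12, ΣRT = 9080, M = 756.667
Σ(x−M)² = 1724138.67; s = √(1724138.67/11) = 395.904
Cutoffs: 756.667 ± 2·395.904 → [-35.1, 1548.5]
Outside: 1978 → excluded.
Retained (n=11): Σ = 7102, mean = 7102/11 = 645.636

645.6 ms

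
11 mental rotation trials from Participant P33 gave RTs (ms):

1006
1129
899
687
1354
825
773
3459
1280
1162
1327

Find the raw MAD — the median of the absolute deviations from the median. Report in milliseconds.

225 ms

Sorted: 687, 773, 825, 899, 1006, 1129, 1162, 1280, 1327, 1354, 3459 → median = 1129
|x − 1129|: 123, 0, 230, 442, 225, 304, 356, 2330, 151, 33, 198
Sorted deviations: 0, 33, 123, 151, 198, 225, 230, 304, 356, 442, 2330 → MAD = 225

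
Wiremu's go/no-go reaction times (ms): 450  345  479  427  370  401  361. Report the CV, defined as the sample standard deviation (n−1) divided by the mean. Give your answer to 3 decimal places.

0.123

n = 7, Σ = 2833, M = 404.7143
Σ(x−M)² = 14761.429; s = √(14761.429/6) = 49.6008
CV = 49.6008 / 404.7143 = 0.12256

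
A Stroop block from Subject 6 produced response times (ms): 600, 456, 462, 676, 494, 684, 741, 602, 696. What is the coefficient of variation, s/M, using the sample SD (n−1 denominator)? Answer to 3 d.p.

0.179

n = 9, Σ = 5411, M = 601.2222
Σ(x−M)² = 92935.556; s = √(92935.556/8) = 107.7819
CV = 107.7819 / 601.2222 = 0.17927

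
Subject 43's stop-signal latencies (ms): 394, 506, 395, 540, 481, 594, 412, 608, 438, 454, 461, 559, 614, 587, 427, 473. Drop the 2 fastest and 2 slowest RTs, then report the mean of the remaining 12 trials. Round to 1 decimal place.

494.3 ms

Sorted: 394, 395, 412, 427, 438, 454, 461, 473, 481, 506, 540, 559, 587, 594, 608, 614
Drop lowest 2 (394, 395) and highest 2 (608, 614)
Remaining (n=12): Σ = 5932, mean = 5932/12 = 494.333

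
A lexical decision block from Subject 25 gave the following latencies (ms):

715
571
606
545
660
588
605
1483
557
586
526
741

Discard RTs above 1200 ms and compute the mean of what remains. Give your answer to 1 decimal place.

609.1 ms

Excluded: 1483
Retained (n=11): Σ = 6700
Mean = 6700/11 = 609.0909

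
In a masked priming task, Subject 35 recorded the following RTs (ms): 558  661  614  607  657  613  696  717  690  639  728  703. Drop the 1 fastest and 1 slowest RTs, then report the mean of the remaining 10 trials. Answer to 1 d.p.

Sorted: 558, 607, 613, 614, 639, 657, 661, 690, 696, 703, 717, 728
Drop lowest 1 (558) and highest 1 (728)
Remaining (n=10): Σ = 6597, mean = 6597/10 = 659.700

659.7 ms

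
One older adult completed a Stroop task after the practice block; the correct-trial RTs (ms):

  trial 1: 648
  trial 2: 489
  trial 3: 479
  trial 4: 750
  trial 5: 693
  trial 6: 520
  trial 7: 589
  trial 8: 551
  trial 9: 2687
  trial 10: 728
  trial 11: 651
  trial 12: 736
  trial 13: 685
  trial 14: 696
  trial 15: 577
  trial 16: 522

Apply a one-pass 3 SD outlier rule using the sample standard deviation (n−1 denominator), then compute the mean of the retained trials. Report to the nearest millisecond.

621 ms

n = 16, ΣRT = 12001, M = 750.062
Σ(x−M)² = 4125140.94; s = √(4125140.94/15) = 524.413
Cutoffs: 750.062 ± 3·524.413 → [-823.2, 2323.3]
Outside: 2687 → excluded.
Retained (n=15): Σ = 9314, mean = 9314/15 = 620.933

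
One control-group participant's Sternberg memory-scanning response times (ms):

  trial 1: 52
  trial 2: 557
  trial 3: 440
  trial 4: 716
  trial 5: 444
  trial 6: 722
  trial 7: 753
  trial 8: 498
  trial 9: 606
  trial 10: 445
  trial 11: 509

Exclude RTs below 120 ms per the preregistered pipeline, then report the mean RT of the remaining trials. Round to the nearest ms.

Excluded: 52
Retained (n=10): Σ = 5690
Mean = 5690/10 = 569.0000

569 ms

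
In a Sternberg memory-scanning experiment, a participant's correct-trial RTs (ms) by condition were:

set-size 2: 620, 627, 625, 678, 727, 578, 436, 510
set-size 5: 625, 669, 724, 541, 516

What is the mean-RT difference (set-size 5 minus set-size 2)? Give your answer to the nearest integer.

M(set-size 2) = 4801/8 = 600.125
M(set-size 5) = 3075/5 = 615.000
Difference = 615.000 − 600.125 = 14.875 ms

15 ms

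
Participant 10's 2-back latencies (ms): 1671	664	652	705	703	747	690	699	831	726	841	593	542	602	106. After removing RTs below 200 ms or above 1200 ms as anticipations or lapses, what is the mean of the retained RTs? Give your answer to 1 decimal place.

Excluded: 106, 1671
Retained (n=13): Σ = 8995
Mean = 8995/13 = 691.9231

691.9 ms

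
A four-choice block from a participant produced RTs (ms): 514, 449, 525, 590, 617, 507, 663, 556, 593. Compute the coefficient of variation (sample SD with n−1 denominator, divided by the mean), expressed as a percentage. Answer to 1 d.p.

n = 9, Σ = 5014, M = 557.1111
Σ(x−M)² = 34258.889; s = √(34258.889/8) = 65.4398
CV = 65.4398 / 557.1111 = 0.11746 = 11.746%

11.7%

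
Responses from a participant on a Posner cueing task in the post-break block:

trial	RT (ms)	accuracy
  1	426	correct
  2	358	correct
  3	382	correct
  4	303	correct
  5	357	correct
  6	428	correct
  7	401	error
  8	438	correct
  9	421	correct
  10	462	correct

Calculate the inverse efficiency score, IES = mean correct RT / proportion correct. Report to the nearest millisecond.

441 ms

Correct trials (n=9): 426, 358, 382, 303, 357, 428, 438, 421, 462
Mean correct RT = 3575/9 = 397.2222 ms
Proportion correct = 9/10
IES = 397.2222 / (9/10) = 441.358 ms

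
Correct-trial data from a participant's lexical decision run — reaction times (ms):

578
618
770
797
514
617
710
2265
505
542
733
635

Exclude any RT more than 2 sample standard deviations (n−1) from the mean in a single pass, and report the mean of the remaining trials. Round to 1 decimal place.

n = 12, ΣRT = 9284, M = 773.667
Σ(x−M)² = 2529908.67; s = √(2529908.67/11) = 479.574
Cutoffs: 773.667 ± 2·479.574 → [-185.5, 1732.8]
Outside: 2265 → excluded.
Retained (n=11): Σ = 7019, mean = 7019/11 = 638.091

638.1 ms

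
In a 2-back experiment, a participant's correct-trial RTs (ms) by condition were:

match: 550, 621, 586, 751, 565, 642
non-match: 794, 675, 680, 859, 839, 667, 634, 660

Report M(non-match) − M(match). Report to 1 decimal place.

M(match) = 3715/6 = 619.167
M(non-match) = 5808/8 = 726.000
Difference = 726.000 − 619.167 = 106.833 ms

106.8 ms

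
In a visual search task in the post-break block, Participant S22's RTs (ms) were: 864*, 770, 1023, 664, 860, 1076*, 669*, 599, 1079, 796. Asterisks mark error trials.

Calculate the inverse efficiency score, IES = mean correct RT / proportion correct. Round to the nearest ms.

1182 ms

Correct trials (n=7): 770, 1023, 664, 860, 599, 1079, 796
Mean correct RT = 5791/7 = 827.2857 ms
Proportion correct = 7/10
IES = 827.2857 / (7/10) = 1181.837 ms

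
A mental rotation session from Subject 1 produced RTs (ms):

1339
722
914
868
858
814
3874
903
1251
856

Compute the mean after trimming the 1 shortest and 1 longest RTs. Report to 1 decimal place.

Sorted: 722, 814, 856, 858, 868, 903, 914, 1251, 1339, 3874
Drop lowest 1 (722) and highest 1 (3874)
Remaining (n=8): Σ = 7803, mean = 7803/8 = 975.375

975.4 ms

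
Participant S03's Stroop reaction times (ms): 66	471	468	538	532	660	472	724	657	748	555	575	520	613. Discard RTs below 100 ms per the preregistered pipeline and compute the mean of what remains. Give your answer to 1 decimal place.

Excluded: 66
Retained (n=13): Σ = 7533
Mean = 7533/13 = 579.4615

579.5 ms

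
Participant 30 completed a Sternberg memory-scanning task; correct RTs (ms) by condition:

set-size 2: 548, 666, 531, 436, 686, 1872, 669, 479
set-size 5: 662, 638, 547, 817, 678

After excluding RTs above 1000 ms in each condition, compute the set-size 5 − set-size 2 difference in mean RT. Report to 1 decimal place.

set-size 2: exclude 1872
M(set-size 2) = 4015/7 = 573.571
M(set-size 5) = 3342/5 = 668.400
Difference = 668.400 − 573.571 = 94.829 ms

94.8 ms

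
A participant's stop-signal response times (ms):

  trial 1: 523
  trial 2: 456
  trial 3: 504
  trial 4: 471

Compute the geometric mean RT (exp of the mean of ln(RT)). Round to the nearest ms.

488 ms

ln(RT): 6.2596, 6.1225, 6.2226, 6.1549
Mean ln(RT) = 24.7595/4 = 6.18988
Geometric mean = exp(6.18988) = 487.79 ms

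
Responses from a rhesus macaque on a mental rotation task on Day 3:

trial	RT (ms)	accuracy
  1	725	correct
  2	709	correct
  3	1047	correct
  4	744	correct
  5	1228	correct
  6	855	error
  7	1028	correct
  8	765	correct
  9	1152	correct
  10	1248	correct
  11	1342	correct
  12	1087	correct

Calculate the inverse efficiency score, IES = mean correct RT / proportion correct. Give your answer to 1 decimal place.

1098.3 ms

Correct trials (n=11): 725, 709, 1047, 744, 1228, 1028, 765, 1152, 1248, 1342, 1087
Mean correct RT = 11075/11 = 1006.8182 ms
Proportion correct = 11/12
IES = 1006.8182 / (11/12) = 1098.347 ms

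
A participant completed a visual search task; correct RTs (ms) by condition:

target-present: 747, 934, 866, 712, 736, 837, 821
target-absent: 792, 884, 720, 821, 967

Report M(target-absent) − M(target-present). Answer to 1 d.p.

M(target-present) = 5653/7 = 807.571
M(target-absent) = 4184/5 = 836.800
Difference = 836.800 − 807.571 = 29.229 ms

29.2 ms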